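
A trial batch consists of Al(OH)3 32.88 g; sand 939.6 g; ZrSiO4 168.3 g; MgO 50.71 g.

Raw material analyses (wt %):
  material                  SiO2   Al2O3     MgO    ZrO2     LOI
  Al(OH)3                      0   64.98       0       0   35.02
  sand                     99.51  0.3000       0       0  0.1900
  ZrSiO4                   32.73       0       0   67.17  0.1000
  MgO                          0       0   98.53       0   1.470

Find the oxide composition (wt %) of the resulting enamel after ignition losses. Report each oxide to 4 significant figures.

In-progress results are displayed with 4-significant-digit rounding across the worked steps — each numeric step carries full precision throughout — a single rounding completes each reported number; derived quantities (the yield, the totals, glass mass, the four compositions, ignition loss) are re-derived starting from the weights on 1177 g of glass in full float precision as set out in problem or answer.
Oxide-by-oxide delivered mass:
  SiO2: 939.6·0.9951 + 168.3·0.3273 = 990.1 g
  Al2O3: 32.88·0.6498 + 939.6·0.003000 = 24.18 g
  MgO: 50.71·0.9853 = 49.96 g
  ZrO2: 168.3·0.6717 = 113.0 g
LOI: 32.88·0.3502 + 939.6·0.001900 + 168.3·0.001000 + 50.71·0.01470 = 14.21 g
The glass mass, total less LOI, = 1191 − 14.21 = 1177 g (matching Σ of the oxides)
wt %: oxide over glass, times 100

Glass mass = 1177 g (batch 1191 − LOI 14.21).
Composition: SiO2 84.10%, Al2O3 2.054%, MgO 4.244%, ZrO2 9.602%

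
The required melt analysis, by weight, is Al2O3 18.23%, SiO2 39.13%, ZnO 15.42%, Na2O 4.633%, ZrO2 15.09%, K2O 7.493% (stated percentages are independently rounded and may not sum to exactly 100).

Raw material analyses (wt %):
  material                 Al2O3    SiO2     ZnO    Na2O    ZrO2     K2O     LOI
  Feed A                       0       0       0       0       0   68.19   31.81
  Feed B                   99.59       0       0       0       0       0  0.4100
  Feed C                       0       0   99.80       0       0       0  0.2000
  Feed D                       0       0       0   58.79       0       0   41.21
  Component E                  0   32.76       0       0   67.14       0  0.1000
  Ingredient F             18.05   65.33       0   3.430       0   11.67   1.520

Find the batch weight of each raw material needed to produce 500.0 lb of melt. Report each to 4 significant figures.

In-progress results are displayed, rounded to four significant digits, in the working — all arithmetic maintains exact precision from first step to last. A single rounding completes every reported figure. The derived quantities (totals, six oxide percentages, LOI, the yield, net glass mass) are computed in full float precision from the batch weights per 500.0 lb of glass as written in the problem or the answer.
Target masses of each oxide per 500.0 lb melt:
  Al2O3: 18.23% × 500.0 = 91.15 lb
  SiO2: 39.13% × 500.0 = 195.6 lb
  ZnO: 15.42% × 500.0 = 77.10 lb
  Na2O: 4.633% × 500.0 = 23.16 lb
  ZrO2: 15.09% × 500.0 = 75.45 lb
  K2O: 7.493% × 500.0 = 37.47 lb
Oxide-by-oxide audit on the weights just shown, against the basis in use (target by target, the sums agree within answer rounding):
  Al2O3: 47.46·0.9959 + 243.1·0.1805 = 91.14 lb (target 91.15 lb)
  SiO2: 112.4·0.3276 + 243.1·0.6533 = 195.6 lb (target 195.6 lb)
  ZnO: 77.25·0.9980 = 77.10 lb (target 77.10 lb)
  Na2O: 25.22·0.5879 + 243.1·0.03430 = 23.17 lb (target 23.16 lb)
  ZrO2: 112.4·0.6714 = 75.47 lb (target 75.45 lb)
  K2O: 13.33·0.6819 + 243.1·0.1167 = 37.46 lb (target 37.47 lb)
Glass-mass closure: net batch after ignition = 500.0 lb (oxide target masses add up to 500.0 lb; stated basis 500.0 lb — rounding explains the deltas).
Batch total: Σ batch = 518.8 lb; loss to ignition Σ batch·LOI = 18.79 lb; glass ÷ batch gives a yield of 96.38%.

Batch per 500.0 lb melt:
  Feed A: 13.33 lb
  Feed B: 47.46 lb
  Feed C: 77.25 lb
  Feed D: 25.22 lb
  Component E: 112.4 lb
  Ingredient F: 243.1 lb
Total batch = 518.8 lb; LOI loss = 18.79 lb; yield = 96.38%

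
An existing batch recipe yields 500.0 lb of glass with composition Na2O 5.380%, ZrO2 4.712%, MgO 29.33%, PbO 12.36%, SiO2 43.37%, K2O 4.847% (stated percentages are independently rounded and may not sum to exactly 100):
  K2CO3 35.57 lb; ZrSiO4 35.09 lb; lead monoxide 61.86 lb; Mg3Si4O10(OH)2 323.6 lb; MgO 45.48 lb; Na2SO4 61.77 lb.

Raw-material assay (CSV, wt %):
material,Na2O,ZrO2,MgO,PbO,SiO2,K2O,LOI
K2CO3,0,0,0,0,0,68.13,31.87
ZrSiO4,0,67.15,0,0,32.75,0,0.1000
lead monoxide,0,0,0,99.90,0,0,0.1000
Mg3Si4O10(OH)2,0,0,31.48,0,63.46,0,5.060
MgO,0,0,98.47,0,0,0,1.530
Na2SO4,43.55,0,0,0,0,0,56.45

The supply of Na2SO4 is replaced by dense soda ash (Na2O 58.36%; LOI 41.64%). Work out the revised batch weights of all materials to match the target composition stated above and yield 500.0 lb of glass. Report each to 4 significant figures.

Each numeric step runs at full float precision at each step. Mid-chain values are rounded off to 4 significant digits when quoted; every reported value is rounded once only; derived quantities (LOI, six oxide percentages, the yield, glass mass, the totals) are recomputed using the weight values per 500.0 lb of glass in full float precision as quoted within the problem or answer text.
Per-oxide target masses for 500.0 lb glass:
  Na2O: 5.380% × 500.0 = 26.90 lb
  ZrO2: 4.712% × 500.0 = 23.56 lb
  MgO: 29.33% × 500.0 = 146.6 lb
  PbO: 12.36% × 500.0 = 61.80 lb
  SiO2: 43.37% × 500.0 = 216.8 lb
  K2O: 4.847% × 500.0 = 24.24 lb
Oxide-by-oxide audit working from each reported weight, on the stated basis (delivered sums recover each target exact up to rounding of places):
  Na2O: 46.09·0.5836 = 26.90 lb (target 26.90 lb)
  ZrO2: 35.09·0.6715 = 23.56 lb (target 23.56 lb)
  MgO: 323.6·0.3148 + 45.48·0.9847 = 146.7 lb (target 146.6 lb)
  PbO: 61.86·0.9990 = 61.80 lb (target 61.80 lb)
  SiO2: 35.09·0.3275 + 323.6·0.6346 = 216.8 lb (target 216.8 lb)
  K2O: 35.57·0.6813 = 24.23 lb (target 24.24 lb)
Glass-mass closure: the batch minus its LOI: 500.0 lb (per-oxide target masses sum to 500.0 lb; basis as stated: 500.0 lb — any gap is answer rounding).
Summing the batch: Σ batch = 547.7 lb; ignition loss, Σ(batch × LOI) = 47.69 lb; yield = glass ÷ total batch = 91.29%.

Revised batch per 500.0 lb glass:
  K2CO3: 35.57 lb
  ZrSiO4: 35.09 lb
  lead monoxide: 61.86 lb
  Mg3Si4O10(OH)2: 323.6 lb
  MgO: 45.48 lb
  dense soda ash: 46.09 lb
Total batch = 547.7 lb; LOI loss = 47.69 lb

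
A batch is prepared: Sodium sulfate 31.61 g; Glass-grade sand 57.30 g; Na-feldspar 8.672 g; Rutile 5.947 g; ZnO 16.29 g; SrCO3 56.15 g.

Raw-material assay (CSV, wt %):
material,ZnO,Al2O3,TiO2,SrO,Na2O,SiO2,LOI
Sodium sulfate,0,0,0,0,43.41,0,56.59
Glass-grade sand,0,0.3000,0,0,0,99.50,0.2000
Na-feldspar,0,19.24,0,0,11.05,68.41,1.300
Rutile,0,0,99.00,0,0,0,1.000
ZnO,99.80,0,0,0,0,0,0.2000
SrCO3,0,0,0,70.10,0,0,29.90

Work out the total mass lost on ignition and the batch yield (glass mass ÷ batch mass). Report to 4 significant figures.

LOI loss = 35.00 g; glass = 141.0 g; yield = 80.11%

The intermediate values are printed rounded off to 4 significant figures at each printed step. All arithmetic carries full float precision from start to finish; each reported figure undergoes a single rounding. All derived quantities (the totals, the six compositions, net glass mass, LOI, the yield) are computed in full precision starting from the weights per 141.0 g of glass as given in the question or the answer.
Per-material ignition loss:
  Sodium sulfate: 31.61 × 0.5659 = 17.89 g
  Glass-grade sand: 57.30 × 0.002000 = 0.1146 g
  Na-feldspar: 8.672 × 0.01300 = 0.1127 g
  Rutile: 5.947 × 0.01000 = 0.05947 g
  ZnO: 16.29 × 0.002000 = 0.03258 g
  SrCO3: 56.15 × 0.2990 = 16.79 g
Total LOI = 35.00 g
Glass = batch − LOI = 176.0 − 35.00 = 141.0 g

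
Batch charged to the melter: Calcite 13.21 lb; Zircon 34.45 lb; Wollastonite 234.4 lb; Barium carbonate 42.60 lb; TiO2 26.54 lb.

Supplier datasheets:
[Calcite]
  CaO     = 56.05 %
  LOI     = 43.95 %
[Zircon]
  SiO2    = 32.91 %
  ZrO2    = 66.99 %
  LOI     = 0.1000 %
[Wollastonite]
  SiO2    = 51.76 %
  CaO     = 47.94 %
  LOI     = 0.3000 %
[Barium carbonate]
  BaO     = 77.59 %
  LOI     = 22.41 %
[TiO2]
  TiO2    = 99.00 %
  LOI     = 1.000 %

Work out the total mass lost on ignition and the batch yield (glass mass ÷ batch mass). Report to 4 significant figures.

The working math maintains full float precision all the way through; the intermediate values are printed (rounded to four significant digits) within the worked lines — a single rounding yields every reported result; all derived quantities, including yield, LOI, net glass mass, totals, the five compositions, are recomputed from the weighed amounts on 334.8 lb of glass at full precision as they appear in the problem or the answer.
Each material's LOI contribution:
  Calcite: 13.21 × 0.4395 = 5.806 lb
  Zircon: 34.45 × 0.001000 = 0.03445 lb
  Wollastonite: 234.4 × 0.003000 = 0.7032 lb
  Barium carbonate: 42.60 × 0.2241 = 9.547 lb
  TiO2: 26.54 × 0.01000 = 0.2654 lb
Total LOI = 16.36 lb
Glass = batch − LOI = 351.2 − 16.36 = 334.8 lb

LOI loss = 16.36 lb; glass = 334.8 lb; yield = 95.34%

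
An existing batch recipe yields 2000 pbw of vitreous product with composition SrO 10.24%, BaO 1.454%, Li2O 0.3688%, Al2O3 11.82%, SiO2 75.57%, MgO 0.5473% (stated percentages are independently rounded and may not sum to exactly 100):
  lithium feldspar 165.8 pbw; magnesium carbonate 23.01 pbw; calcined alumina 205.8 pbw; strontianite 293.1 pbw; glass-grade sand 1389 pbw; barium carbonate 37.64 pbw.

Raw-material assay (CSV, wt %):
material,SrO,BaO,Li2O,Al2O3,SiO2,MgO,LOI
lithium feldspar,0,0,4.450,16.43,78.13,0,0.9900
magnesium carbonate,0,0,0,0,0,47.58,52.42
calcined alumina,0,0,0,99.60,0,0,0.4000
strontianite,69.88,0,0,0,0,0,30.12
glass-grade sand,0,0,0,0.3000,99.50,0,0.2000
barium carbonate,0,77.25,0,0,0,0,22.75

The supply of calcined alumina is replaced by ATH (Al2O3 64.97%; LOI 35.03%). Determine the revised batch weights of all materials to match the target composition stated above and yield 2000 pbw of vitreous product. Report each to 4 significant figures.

The intermediate values appear, with 4-significant-digit rounding, in the printout. Each numeric step holds full precision at all times. Each reported figure undergoes a single rounding. The derived quantities are recomputed from the weighed amounts per 2000 pbw of glass at exact precision (the six compositions, ignition loss, net glass mass, the totals, yield) as they appear in either problem or answer.
Oxide-by-oxide targets in 2000 pbw vitreous product:
  SrO: 10.24% × 2000 = 204.8 pbw
  BaO: 1.454% × 2000 = 29.08 pbw
  Li2O: 0.3688% × 2000 = 7.376 pbw
  Al2O3: 11.82% × 2000 = 236.4 pbw
  SiO2: 75.57% × 2000 = 1511 pbw
  MgO: 0.5473% × 2000 = 10.95 pbw
Oxide-by-oxide audit using the reported weights, against the basis in use (every target is met by its sum inside rounding margins):
  SrO: 293.1·0.6988 = 204.8 pbw (target 204.8 pbw)
  BaO: 37.64·0.7725 = 29.08 pbw (target 29.08 pbw)
  Li2O: 165.8·0.04450 = 7.378 pbw (target 7.376 pbw)
  Al2O3: 165.8·0.1643 + 315.5·0.6497 + 1389·0.003000 = 236.4 pbw (target 236.4 pbw)
  SiO2: 165.8·0.7813 + 1389·0.9950 = 1512 pbw (target 1511 pbw)
  MgO: 23.01·0.4758 = 10.95 pbw (target 10.95 pbw)
Glass-mass sanity pass: net batch after ignition = 2000 pbw (per-oxide target masses sum to 2000 pbw; stated basis 2000 pbw — differing by rounding only).
Batch grand total — Σ batch = 2224 pbw; Σ batch·LOI gives LOI loss = 223.8 pbw; as yield: glass ÷ batch → 89.94%.

Revised batch per 2000 pbw vitreous product:
  lithium feldspar: 165.8 pbw
  magnesium carbonate: 23.01 pbw
  ATH: 315.5 pbw
  strontianite: 293.1 pbw
  glass-grade sand: 1389 pbw
  barium carbonate: 37.64 pbw
Total batch = 2224 pbw; LOI loss = 223.8 pbw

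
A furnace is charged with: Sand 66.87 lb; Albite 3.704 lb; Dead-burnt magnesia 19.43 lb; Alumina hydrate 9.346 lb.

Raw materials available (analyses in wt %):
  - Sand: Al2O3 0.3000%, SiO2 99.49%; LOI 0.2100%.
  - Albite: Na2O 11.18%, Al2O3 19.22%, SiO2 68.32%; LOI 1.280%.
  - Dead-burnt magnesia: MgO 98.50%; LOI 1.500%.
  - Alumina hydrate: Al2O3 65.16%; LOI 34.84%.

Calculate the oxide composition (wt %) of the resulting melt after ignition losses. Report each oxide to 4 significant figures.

The whole derivation maintains full float precision in all steps; the intermediate values are printed, rounded to 4 significant figures, on the page — a single rounding finalizes every reported value — derived quantities are computed at exact precision (LOI, yield, the totals, net glass mass, four oxide percentages) from the batch weights on 95.61 lb of glass exactly as shown in the problem or the answer.
Per-oxide mass from batch:
  MgO: 19.43·0.9850 = 19.14 lb
  Na2O: 3.704·0.1118 = 0.4141 lb
  Al2O3: 66.87·0.003000 + 3.704·0.1922 + 9.346·0.6516 = 7.002 lb
  SiO2: 66.87·0.9949 + 3.704·0.6832 = 69.06 lb
LOI: 66.87·0.002100 + 3.704·0.01280 + 19.43·0.01500 + 9.346·0.3484 = 3.735 lb
Resulting glass, batch − LOI: 99.35 − 3.735 = 95.61 lb (consistent with Σ oxide mass)
each oxide over glass, ×100, is wt %

Glass mass = 95.61 lb (batch 99.35 − LOI 3.735).
Composition: MgO 20.02%, Na2O 0.4331%, Al2O3 7.324%, SiO2 72.23%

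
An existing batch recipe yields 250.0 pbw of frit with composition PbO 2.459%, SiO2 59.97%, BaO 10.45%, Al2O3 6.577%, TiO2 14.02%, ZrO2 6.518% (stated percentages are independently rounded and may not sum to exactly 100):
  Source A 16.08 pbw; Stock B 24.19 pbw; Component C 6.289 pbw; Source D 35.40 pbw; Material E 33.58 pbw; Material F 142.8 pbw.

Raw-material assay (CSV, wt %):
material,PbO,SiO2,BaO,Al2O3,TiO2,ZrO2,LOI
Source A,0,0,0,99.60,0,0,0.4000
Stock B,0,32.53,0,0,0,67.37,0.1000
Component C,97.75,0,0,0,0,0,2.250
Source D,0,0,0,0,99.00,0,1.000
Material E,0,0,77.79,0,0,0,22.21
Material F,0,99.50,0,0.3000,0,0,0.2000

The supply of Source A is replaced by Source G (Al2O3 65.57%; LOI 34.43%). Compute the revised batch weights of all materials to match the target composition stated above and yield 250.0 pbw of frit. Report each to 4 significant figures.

Revised batch per 250.0 pbw frit:
  Source G: 24.42 pbw
  Stock B: 24.19 pbw
  Component C: 6.289 pbw
  Source D: 35.40 pbw
  Material E: 33.58 pbw
  Material F: 142.8 pbw
Total batch = 266.7 pbw; LOI loss = 16.67 pbw

All internal work holds full precision at all times. Rounding to four significant digits governs every working value as shown; each reported value sees exactly one rounding; the derived quantities are carried using the weight values at 250.0 pbw of glass at full float precision (net glass mass, the six compositions, ignition loss, the totals, yield), as set out in the question or the answer.
Oxide-by-oxide targets in 250.0 pbw frit:
  PbO: 2.459% × 250.0 = 6.148 pbw
  SiO2: 59.97% × 250.0 = 149.9 pbw
  BaO: 10.45% × 250.0 = 26.12 pbw
  Al2O3: 6.577% × 250.0 = 16.44 pbw
  TiO2: 14.02% × 250.0 = 35.05 pbw
  ZrO2: 6.518% × 250.0 = 16.30 pbw
Per-oxide balance check per the reported batch figures, versus the basis set out (delivered sums recover each target up to rounding of the answer):
  PbO: 6.289·0.9775 = 6.147 pbw (target 6.148 pbw)
  SiO2: 24.19·0.3253 + 142.8·0.9950 = 150.0 pbw (target 149.9 pbw)
  BaO: 33.58·0.7779 = 26.12 pbw (target 26.12 pbw)
  Al2O3: 24.42·0.6557 + 142.8·0.003000 = 16.44 pbw (target 16.44 pbw)
  TiO2: 35.40·0.9900 = 35.05 pbw (target 35.05 pbw)
  ZrO2: 24.19·0.6737 = 16.30 pbw (target 16.30 pbw)
Mass balance on the glass: whole batch net of LOI = 250.0 pbw (oxide target masses add up to 250.0 pbw; basis as stated: 250.0 pbw — differing by rounding only).
Total batch = Σ batch = 266.7 pbw; the LOI term Σ batch·LOI equals 16.67 pbw; yield: glass divided by total = 93.75%.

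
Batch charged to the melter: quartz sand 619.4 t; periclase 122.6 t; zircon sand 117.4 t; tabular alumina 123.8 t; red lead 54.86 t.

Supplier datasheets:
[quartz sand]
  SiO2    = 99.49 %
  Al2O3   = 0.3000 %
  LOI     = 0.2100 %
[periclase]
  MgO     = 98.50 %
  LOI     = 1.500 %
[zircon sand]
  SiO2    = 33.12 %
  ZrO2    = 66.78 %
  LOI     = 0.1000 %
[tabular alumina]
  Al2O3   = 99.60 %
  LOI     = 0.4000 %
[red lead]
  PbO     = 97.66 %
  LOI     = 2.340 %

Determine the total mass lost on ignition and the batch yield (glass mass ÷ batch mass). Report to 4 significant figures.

All arithmetic holds exact precision throughout; values along the way are displayed, with 4-significant-digit rounding, when written out — every reported figure takes just one rounding. The derived quantities, including net glass mass, LOI, five oxide percentages, totals, yield, are recomputed from the weighed amounts on 1033 t of glass in full float precision, as set out in question or answer.
Per-material ignition loss:
  quartz sand: 619.4 × 0.002100 = 1.301 t
  periclase: 122.6 × 0.01500 = 1.839 t
  zircon sand: 117.4 × 0.001000 = 0.1174 t
  tabular alumina: 123.8 × 0.004000 = 0.4952 t
  red lead: 54.86 × 0.02340 = 1.284 t
Total LOI = 5.036 t
Glass = batch − LOI = 1038 − 5.036 = 1033 t

LOI loss = 5.036 t; glass = 1033 t; yield = 99.51%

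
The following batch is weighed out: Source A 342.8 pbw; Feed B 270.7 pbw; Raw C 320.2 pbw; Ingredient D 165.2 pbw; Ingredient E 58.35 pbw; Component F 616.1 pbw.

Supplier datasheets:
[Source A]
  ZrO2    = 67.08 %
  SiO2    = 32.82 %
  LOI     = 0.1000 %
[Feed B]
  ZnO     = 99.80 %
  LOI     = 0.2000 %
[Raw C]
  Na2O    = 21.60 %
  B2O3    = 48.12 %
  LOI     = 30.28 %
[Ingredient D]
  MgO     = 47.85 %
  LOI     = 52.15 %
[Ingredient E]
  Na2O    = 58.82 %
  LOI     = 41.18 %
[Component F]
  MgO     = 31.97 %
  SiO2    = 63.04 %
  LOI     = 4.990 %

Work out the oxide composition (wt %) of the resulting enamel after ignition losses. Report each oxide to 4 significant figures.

Glass mass = 1535 pbw (batch 1773 − LOI 238.8).
Composition: ZnO 17.60%, ZrO2 14.98%, MgO 17.99%, SiO2 32.64%, Na2O 6.743%, B2O3 10.04%

Each numeric step carries full float precision at every stage. Intermediates are shown rounded to 4 significant figures across the worked steps. Each reported result takes exactly one rounding. All derived quantities, which include glass mass, the six compositions, LOI, the yield, totals, are rebuilt in exact precision, exactly as shown in the problem or the answer, from the weighed amounts on 1535 pbw of glass.
What the batch supplies per oxide:
  ZnO: 270.7·0.9980 = 270.2 pbw
  ZrO2: 342.8·0.6708 = 230.0 pbw
  MgO: 165.2·0.4785 + 616.1·0.3197 = 276.0 pbw
  SiO2: 342.8·0.3282 + 616.1·0.6304 = 500.9 pbw
  Na2O: 320.2·0.2160 + 58.35·0.5882 = 103.5 pbw
  B2O3: 320.2·0.4812 = 154.1 pbw
LOI: 342.8·0.001000 + 270.7·0.002000 + 320.2·0.3028 + 165.2·0.5215 + 58.35·0.4118 + 616.1·0.04990 = 238.8 pbw
Resulting glass, batch − LOI: 1773 − 238.8 = 1535 pbw (the oxide masses sum to this)
each oxide over glass, ×100, is wt %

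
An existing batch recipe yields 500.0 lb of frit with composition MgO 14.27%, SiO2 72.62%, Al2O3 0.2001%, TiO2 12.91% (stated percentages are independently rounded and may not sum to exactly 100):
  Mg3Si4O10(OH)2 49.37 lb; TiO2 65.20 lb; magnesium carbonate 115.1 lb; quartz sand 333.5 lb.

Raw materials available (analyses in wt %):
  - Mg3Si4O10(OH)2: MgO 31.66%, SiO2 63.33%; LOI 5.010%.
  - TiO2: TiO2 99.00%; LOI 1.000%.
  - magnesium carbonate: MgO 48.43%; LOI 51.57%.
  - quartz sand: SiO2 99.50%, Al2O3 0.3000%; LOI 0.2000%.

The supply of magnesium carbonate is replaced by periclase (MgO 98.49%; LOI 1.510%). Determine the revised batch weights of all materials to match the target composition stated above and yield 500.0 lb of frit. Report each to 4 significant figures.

All arithmetic runs at full float precision all the way through. Intermediates are printed, with 4-significant-figure rounding, between the steps; exactly one rounding goes into every reported value; the derived quantities, including LOI, yield, totals, glass mass, four oxide percentages, are carried from the weighed amounts at 500.0 lb of glass at exact precision, precisely as stated by question or answer.
Target masses of each oxide per 500.0 lb frit:
  MgO: 14.27% × 500.0 = 71.35 lb
  SiO2: 72.62% × 500.0 = 363.1 lb
  Al2O3: 0.2001% × 500.0 = 1.000 lb
  TiO2: 12.91% × 500.0 = 64.55 lb
Checking each oxide sum given the weights on record, per the basis as stated (every target is met by its sum given rounding of the digits):
  MgO: 49.37·0.3166 + 56.57·0.9849 = 71.35 lb (target 71.35 lb)
  SiO2: 49.37·0.6333 + 333.5·0.9950 = 363.1 lb (target 363.1 lb)
  Al2O3: 333.5·0.003000 = 1.000 lb (target 1.000 lb)
  TiO2: 65.20·0.9900 = 64.55 lb (target 64.55 lb)
Glass-mass bookkeeping: Σ batch − LOI loss = 500.0 lb (per-oxide target masses sum to 500.0 lb; basis as stated: 500.0 lb — a pure rounding effect).
Adding the batch up: Σ batch = 504.6 lb; the LOI term Σ batch·LOI equals 4.647 lb; as yield: glass ÷ batch → 99.08%.

Revised batch per 500.0 lb frit:
  Mg3Si4O10(OH)2: 49.37 lb
  TiO2: 65.20 lb
  periclase: 56.57 lb
  quartz sand: 333.5 lb
Total batch = 504.6 lb; LOI loss = 4.647 lb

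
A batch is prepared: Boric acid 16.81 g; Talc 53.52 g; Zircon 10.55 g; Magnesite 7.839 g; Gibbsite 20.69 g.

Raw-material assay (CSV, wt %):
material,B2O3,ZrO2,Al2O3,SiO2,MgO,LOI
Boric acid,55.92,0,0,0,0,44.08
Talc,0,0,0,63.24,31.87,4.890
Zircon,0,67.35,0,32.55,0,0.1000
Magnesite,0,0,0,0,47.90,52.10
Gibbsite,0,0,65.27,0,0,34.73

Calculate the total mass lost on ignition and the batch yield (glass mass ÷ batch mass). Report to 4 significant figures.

Mid-chain values are displayed (rounded to 4 significant figures) when written out — each numeric step maintains full precision throughout; each reported number undergoes a single rounding. The derived quantities (the yield, ignition loss, the totals, glass mass, the five compositions) are computed at exact precision starting from the weights for 88.10 g of glass, as they appear in the question or the answer.
Each material's LOI contribution:
  Boric acid: 16.81 × 0.4408 = 7.410 g
  Talc: 53.52 × 0.04890 = 2.617 g
  Zircon: 10.55 × 0.001000 = 0.01055 g
  Magnesite: 7.839 × 0.5210 = 4.084 g
  Gibbsite: 20.69 × 0.3473 = 7.186 g
Total LOI = 21.31 g
Glass = batch − LOI = 109.4 − 21.31 = 88.10 g

LOI loss = 21.31 g; glass = 88.10 g; yield = 80.53%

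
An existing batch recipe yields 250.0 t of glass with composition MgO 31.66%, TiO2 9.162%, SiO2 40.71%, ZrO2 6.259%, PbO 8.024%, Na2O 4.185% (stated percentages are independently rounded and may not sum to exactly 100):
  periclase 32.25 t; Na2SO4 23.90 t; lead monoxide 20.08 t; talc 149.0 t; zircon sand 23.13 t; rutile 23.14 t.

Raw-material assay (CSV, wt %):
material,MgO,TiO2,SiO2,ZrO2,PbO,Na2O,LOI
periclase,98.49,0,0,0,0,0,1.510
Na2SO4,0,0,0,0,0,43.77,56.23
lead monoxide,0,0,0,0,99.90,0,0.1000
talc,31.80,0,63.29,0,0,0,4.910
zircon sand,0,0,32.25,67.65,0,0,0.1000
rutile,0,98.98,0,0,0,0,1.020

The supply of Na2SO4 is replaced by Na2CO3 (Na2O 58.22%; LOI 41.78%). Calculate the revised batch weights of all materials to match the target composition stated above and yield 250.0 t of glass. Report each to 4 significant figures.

Revised batch per 250.0 t glass:
  periclase: 32.25 t
  Na2CO3: 17.97 t
  lead monoxide: 20.08 t
  talc: 149.0 t
  zircon sand: 23.13 t
  rutile: 23.14 t
Total batch = 265.6 t; LOI loss = 15.59 t

All arithmetic runs at full precision through every step — rounding to four significant digits governs each intermediate as displayed. A single rounding completes each reported number; all derived quantities, including six oxide percentages, the yield, net glass mass, the totals, ignition loss, are rebuilt from the batch weights for 250.0 t of glass at full precision exactly as printed in question or answer.
Oxide-by-oxide targets in 250.0 t glass:
  MgO: 31.66% × 250.0 = 79.15 t
  TiO2: 9.162% × 250.0 = 22.90 t
  SiO2: 40.71% × 250.0 = 101.8 t
  ZrO2: 6.259% × 250.0 = 15.65 t
  PbO: 8.024% × 250.0 = 20.06 t
  Na2O: 4.185% × 250.0 = 10.46 t
Verifying the oxide balance per the reported batch figures, relative to the basis at hand (target by target, the sums agree net of answer rounding effects):
  MgO: 32.25·0.9849 + 149.0·0.3180 = 79.15 t (target 79.15 t)
  TiO2: 23.14·0.9898 = 22.90 t (target 22.90 t)
  SiO2: 149.0·0.6329 + 23.13·0.3225 = 101.8 t (target 101.8 t)
  ZrO2: 23.13·0.6765 = 15.65 t (target 15.65 t)
  PbO: 20.08·0.9990 = 20.06 t (target 20.06 t)
  Na2O: 17.97·0.5822 = 10.46 t (target 10.46 t)
Glass mass check: the batch minus its LOI: 250.0 t (the targets, summed, come to 250.0 t; basis as stated: 250.0 t — rounding explains the deltas).
Summing the batch: Σ batch = 265.6 t; LOI loss = Σ batch·LOI = 15.59 t; yield, glass over the total, = 94.13%.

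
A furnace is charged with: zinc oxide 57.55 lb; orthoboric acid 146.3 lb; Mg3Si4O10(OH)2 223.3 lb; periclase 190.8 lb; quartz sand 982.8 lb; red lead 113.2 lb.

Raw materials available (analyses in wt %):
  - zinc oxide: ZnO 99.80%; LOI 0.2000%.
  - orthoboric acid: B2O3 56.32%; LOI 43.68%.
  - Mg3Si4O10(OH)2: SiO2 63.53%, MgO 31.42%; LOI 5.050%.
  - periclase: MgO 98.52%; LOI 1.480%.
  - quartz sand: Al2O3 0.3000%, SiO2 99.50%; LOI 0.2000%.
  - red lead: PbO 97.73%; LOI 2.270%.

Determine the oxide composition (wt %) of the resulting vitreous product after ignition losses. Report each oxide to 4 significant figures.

In-progress results are shown rounded off to 4 significant digits between the steps. Each numeric step carries full precision at every stage; each reported number takes a single rounding; all derived quantities, which include the totals, net glass mass, LOI, the six compositions, the yield, are recomputed at exact precision, exactly as shown in question or answer, from the batch weights at 1631 lb of glass.
Delivered oxide masses:
  ZnO: 57.55·0.9980 = 57.43 lb
  Al2O3: 982.8·0.003000 = 2.948 lb
  PbO: 113.2·0.9773 = 110.6 lb
  B2O3: 146.3·0.5632 = 82.40 lb
  SiO2: 223.3·0.6353 + 982.8·0.9950 = 1120 lb
  MgO: 223.3·0.3142 + 190.8·0.9852 = 258.1 lb
LOI: 57.55·0.002000 + 146.3·0.4368 + 223.3·0.05050 + 190.8·0.01480 + 982.8·0.002000 + 113.2·0.02270 = 82.65 lb
Glass mass = batch − LOI = 1714 − 82.65 = 1631 lb (matching Σ of the oxides)
each wt % is 100 × oxide ÷ glass

Glass mass = 1631 lb (batch 1714 − LOI 82.65).
Composition: ZnO 3.521%, Al2O3 0.1807%, PbO 6.782%, B2O3 5.051%, SiO2 68.64%, MgO 15.82%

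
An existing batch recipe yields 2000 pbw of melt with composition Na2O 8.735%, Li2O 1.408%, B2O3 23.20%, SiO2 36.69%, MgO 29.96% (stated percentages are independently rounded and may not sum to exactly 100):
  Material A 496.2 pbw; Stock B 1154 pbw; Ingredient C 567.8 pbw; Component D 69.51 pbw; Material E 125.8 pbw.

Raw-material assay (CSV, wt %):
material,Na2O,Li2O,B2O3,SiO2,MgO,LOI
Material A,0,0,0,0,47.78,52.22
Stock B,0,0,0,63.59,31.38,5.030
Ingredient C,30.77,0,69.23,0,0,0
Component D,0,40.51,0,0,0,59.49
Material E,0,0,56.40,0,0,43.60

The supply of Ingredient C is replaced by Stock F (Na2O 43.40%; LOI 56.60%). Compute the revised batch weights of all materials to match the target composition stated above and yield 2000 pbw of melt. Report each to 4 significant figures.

Mid-chain values are printed with 4-significant-digit rounding between the steps — the working math holds exact precision at all times. Each reported number is rounded just once. The derived quantities (the yield, five oxide percentages, LOI, totals, net glass mass) are carried from the weighed amounts for 2000 pbw of glass at full precision as they appear in problem or answer.
Target oxide masses per 2000 pbw melt:
  Na2O: 8.735% × 2000 = 174.7 pbw
  Li2O: 1.408% × 2000 = 28.16 pbw
  B2O3: 23.20% × 2000 = 464.0 pbw
  SiO2: 36.69% × 2000 = 733.8 pbw
  MgO: 29.96% × 2000 = 599.2 pbw
Sums-versus-targets review applying the batch weights above, against the basis in use (sum by sum, the targets are met modulo rounding of the values):
  Na2O: 402.5·0.4340 = 174.7 pbw (target 174.7 pbw)
  Li2O: 69.51·0.4051 = 28.16 pbw (target 28.16 pbw)
  B2O3: 822.7·0.5640 = 464.0 pbw (target 464.0 pbw)
  SiO2: 1154·0.6359 = 733.8 pbw (target 733.8 pbw)
  MgO: 496.2·0.4778 + 1154·0.3138 = 599.2 pbw (target 599.2 pbw)
Glass-mass closure: batch Σ − ignition loss = 2000 pbw (the Σ of target masses is 2000 pbw; the stated basis being 2000 pbw — rounding explains the deltas).
Whole-batch sum: Σ batch = 2945 pbw; loss to ignition Σ batch·LOI = 945.0 pbw; the yield ratio, glass ÷ batch: 67.91%.

Revised batch per 2000 pbw melt:
  Material A: 496.2 pbw
  Stock B: 1154 pbw
  Stock F: 402.5 pbw
  Component D: 69.51 pbw
  Material E: 822.7 pbw
Total batch = 2945 pbw; LOI loss = 945.0 pbw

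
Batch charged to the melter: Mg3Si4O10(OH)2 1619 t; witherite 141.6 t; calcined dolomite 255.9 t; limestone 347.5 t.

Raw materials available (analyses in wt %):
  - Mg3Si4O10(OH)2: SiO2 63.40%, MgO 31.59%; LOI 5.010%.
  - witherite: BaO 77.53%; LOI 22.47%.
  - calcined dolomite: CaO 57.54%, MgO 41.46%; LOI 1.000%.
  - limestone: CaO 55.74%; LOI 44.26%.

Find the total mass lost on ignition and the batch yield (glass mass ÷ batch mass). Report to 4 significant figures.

All internal work keeps exact precision through the solve; values along the way appear rounded to four significant digits — every reported number undergoes a single rounding; all derived quantities (the yield, the four compositions, totals, glass mass, LOI) are carried from the batch weights at 2095 t of glass in exact precision exactly as shown in the problem or the answer.
Loss on ignition, line by line:
  Mg3Si4O10(OH)2: 1619 × 0.05010 = 81.11 t
  witherite: 141.6 × 0.2247 = 31.82 t
  calcined dolomite: 255.9 × 0.01000 = 2.559 t
  limestone: 347.5 × 0.4426 = 153.8 t
Total LOI = 269.3 t
Glass = batch − LOI = 2364 − 269.3 = 2095 t

LOI loss = 269.3 t; glass = 2095 t; yield = 88.61%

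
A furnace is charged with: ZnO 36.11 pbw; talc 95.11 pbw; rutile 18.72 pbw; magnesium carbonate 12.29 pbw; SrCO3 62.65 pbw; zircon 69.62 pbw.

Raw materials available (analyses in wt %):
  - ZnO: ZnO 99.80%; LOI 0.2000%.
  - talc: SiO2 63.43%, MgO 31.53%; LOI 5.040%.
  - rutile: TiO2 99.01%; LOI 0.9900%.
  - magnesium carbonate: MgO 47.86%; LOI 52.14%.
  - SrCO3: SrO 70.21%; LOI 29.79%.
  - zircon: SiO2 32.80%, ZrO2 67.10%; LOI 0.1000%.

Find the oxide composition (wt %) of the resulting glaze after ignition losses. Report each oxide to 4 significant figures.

In-progress results are printed rounded off to 4 significant digits as written; the working math keeps exact precision all the way through; every reported number carries a single rounding — all derived quantities are recomputed at full float precision (the totals, ignition loss, six oxide percentages, yield, net glass mass) using the weight values per 264.3 pbw of glass, precisely as stated by problem or answer.
Oxide-by-oxide delivered mass:
  TiO2: 18.72·0.9901 = 18.53 pbw
  SiO2: 95.11·0.6343 + 69.62·0.3280 = 83.16 pbw
  SrO: 62.65·0.7021 = 43.99 pbw
  ZnO: 36.11·0.9980 = 36.04 pbw
  MgO: 95.11·0.3153 + 12.29·0.4786 = 35.87 pbw
  ZrO2: 69.62·0.6710 = 46.72 pbw
LOI: 36.11·0.002000 + 95.11·0.05040 + 18.72·0.009900 + 12.29·0.5214 + 62.65·0.2979 + 69.62·0.001000 = 30.19 pbw
batch − LOI leaves glass = 294.5 − 30.19 = 264.3 pbw (= the summed oxide contributions)
wt %: oxide over glass, times 100

Glass mass = 264.3 pbw (batch 294.5 − LOI 30.19).
Composition: TiO2 7.013%, SiO2 31.46%, SrO 16.64%, ZnO 13.63%, MgO 13.57%, ZrO2 17.67%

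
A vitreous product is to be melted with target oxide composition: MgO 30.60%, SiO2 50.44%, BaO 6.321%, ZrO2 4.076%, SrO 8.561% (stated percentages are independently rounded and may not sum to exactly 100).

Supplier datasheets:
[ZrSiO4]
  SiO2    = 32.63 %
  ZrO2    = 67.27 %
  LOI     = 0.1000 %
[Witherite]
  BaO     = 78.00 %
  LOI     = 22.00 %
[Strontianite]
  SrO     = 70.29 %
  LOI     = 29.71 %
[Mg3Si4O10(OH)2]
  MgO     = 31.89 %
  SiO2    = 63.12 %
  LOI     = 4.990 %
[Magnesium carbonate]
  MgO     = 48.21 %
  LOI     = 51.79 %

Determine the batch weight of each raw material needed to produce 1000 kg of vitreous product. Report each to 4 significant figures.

Batch per 1000 kg vitreous product:
  ZrSiO4: 60.59 kg
  Witherite: 81.04 kg
  Strontianite: 121.8 kg
  Mg3Si4O10(OH)2: 767.8 kg
  Magnesium carbonate: 126.8 kg
Total batch = 1158 kg; LOI loss = 158.1 kg; yield = 86.35%

In-progress results appear, rounded to four significant digits, at each printed step. All internal work carries full precision through every step — a single rounding finalizes each reported result. The derived quantities are rebuilt from the batch weights on 1000 kg of glass at full float precision (totals, LOI, glass mass, the five compositions, the yield), as quoted within the question or the answer.
Per-oxide target masses for 1000 kg vitreous product:
  MgO: 30.60% × 1000 = 306.0 kg
  SiO2: 50.44% × 1000 = 504.4 kg
  BaO: 6.321% × 1000 = 63.21 kg
  ZrO2: 4.076% × 1000 = 40.76 kg
  SrO: 8.561% × 1000 = 85.61 kg
Sums-versus-targets review per the reported batch figures, at the basis given (target by target, the sums agree net of answer rounding effects):
  MgO: 767.8·0.3189 + 126.8·0.4821 = 306.0 kg (target 306.0 kg)
  SiO2: 60.59·0.3263 + 767.8·0.6312 = 504.4 kg (target 504.4 kg)
  BaO: 81.04·0.7800 = 63.21 kg (target 63.21 kg)
  ZrO2: 60.59·0.6727 = 40.76 kg (target 40.76 kg)
  SrO: 121.8·0.7029 = 85.61 kg (target 85.61 kg)
The glass-mass cross-check: net batch after ignition = 1000 kg (oxide target masses add up to 1000 kg; stated basis 1000 kg — differing by rounding only).
Adding the batch up: Σ batch = 1158 kg; the LOI term Σ batch·LOI equals 158.1 kg; yield: glass divided by total = 86.35%.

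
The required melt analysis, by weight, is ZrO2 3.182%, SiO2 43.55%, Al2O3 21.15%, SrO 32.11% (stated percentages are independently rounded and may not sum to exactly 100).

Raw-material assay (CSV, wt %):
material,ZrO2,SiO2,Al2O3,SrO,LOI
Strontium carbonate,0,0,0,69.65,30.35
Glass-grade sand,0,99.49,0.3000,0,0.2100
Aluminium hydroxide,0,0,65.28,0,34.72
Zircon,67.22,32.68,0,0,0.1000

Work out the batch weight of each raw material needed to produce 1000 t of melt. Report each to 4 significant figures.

Intermediates are displayed rounded off to 4 significant digits in the working; the working math carries full precision at each step. Every reported number is rounded once only; all derived quantities (the yield, totals, glass mass, ignition loss, four oxide percentages) are carried from the weighed amounts per 1000 t of glass in full precision as set out in the problem or answer text.
The oxide mass targets at 1000 t melt:
  ZrO2: 3.182% × 1000 = 31.82 t
  SiO2: 43.55% × 1000 = 435.5 t
  Al2O3: 21.15% × 1000 = 211.5 t
  SrO: 32.11% × 1000 = 321.1 t
Mass-balance tally per oxide with the batch weights as given, versus the basis set out (sums match the target masses net of answer rounding effects):
  ZrO2: 47.34·0.6722 = 31.82 t (target 31.82 t)
  SiO2: 422.2·0.9949 + 47.34·0.3268 = 435.5 t (target 435.5 t)
  Al2O3: 422.2·0.003000 + 322.0·0.6528 = 211.5 t (target 211.5 t)
  SrO: 461.0·0.6965 = 321.1 t (target 321.1 t)
Auditing the glass mass value: batch total minus LOI = 999.9 t (the Σ of target masses is 999.9 t; versus the stated basis of 1000 t — gaps are rounding artifacts).
Whole-batch sum: Σ batch = 1253 t; loss to ignition Σ batch·LOI = 252.6 t; as yield: glass ÷ batch → 79.83%.

Batch per 1000 t melt:
  Strontium carbonate: 461.0 t
  Glass-grade sand: 422.2 t
  Aluminium hydroxide: 322.0 t
  Zircon: 47.34 t
Total batch = 1253 t; LOI loss = 252.6 t; yield = 79.83%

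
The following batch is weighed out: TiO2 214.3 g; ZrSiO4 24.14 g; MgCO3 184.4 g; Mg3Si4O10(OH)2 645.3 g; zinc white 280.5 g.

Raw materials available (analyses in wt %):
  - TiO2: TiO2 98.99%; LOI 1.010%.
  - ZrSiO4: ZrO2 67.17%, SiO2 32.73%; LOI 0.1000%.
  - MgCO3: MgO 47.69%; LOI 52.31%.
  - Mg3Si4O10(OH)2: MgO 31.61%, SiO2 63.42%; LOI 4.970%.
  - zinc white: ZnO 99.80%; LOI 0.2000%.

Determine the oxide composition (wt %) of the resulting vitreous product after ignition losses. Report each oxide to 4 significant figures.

The working math maintains full precision end to end; working values are displayed rounded to four significant figures in the printout. Every reported value sees exactly one rounding; the derived quantities are recomputed in full float precision (LOI, the yield, five oxide percentages, net glass mass, the totals) from the batch weights on 1217 g of glass as quoted within question or answer.
Per-oxide mass from batch:
  ZrO2: 24.14·0.6717 = 16.21 g
  MgO: 184.4·0.4769 + 645.3·0.3161 = 291.9 g
  TiO2: 214.3·0.9899 = 212.1 g
  ZnO: 280.5·0.9980 = 279.9 g
  SiO2: 24.14·0.3273 + 645.3·0.6342 = 417.2 g
LOI: 214.3·0.01010 + 24.14·0.001000 + 184.4·0.5231 + 645.3·0.04970 + 280.5·0.002000 = 131.3 g
batch − LOI leaves glass = 1349 − 131.3 = 1217 g (consistent with Σ oxide mass)
percent by weight: oxide/glass ×100

Glass mass = 1217 g (batch 1349 − LOI 131.3).
Composition: ZrO2 1.332%, MgO 23.98%, TiO2 17.43%, ZnO 23.00%, SiO2 34.27%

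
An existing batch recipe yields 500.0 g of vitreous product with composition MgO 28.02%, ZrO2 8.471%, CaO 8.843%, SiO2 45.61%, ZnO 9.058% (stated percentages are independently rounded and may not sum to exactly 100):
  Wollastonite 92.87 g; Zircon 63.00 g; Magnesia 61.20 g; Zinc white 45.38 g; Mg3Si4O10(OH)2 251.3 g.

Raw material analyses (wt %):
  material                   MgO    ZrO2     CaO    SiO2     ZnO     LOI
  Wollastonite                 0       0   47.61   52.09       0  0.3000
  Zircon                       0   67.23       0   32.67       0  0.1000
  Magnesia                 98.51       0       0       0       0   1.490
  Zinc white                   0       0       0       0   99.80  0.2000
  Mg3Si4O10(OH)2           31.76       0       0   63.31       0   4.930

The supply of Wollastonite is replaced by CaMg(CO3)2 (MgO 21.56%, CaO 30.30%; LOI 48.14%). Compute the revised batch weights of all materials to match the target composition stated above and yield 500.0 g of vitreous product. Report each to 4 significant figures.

Revised batch per 500.0 g vitreous product:
  CaMg(CO3)2: 145.9 g
  Zircon: 63.00 g
  Magnesia: 4.630 g
  Zinc white: 45.38 g
  Mg3Si4O10(OH)2: 327.7 g
Total batch = 586.6 g; LOI loss = 86.61 g

Intermediates are displayed (rounded to four significant digits) alongside each step — all internal work carries exact precision at all times; a single rounding yields every reported number. All derived quantities are carried using the weight values at 500.0 g of glass in full precision (ignition loss, the yield, the five compositions, the totals, net glass mass) as written in question or answer.
Oxide mass targets, per 500.0 g vitreous product:
  MgO: 28.02% × 500.0 = 140.1 g
  ZrO2: 8.471% × 500.0 = 42.36 g
  CaO: 8.843% × 500.0 = 44.22 g
  SiO2: 45.61% × 500.0 = 228.0 g
  ZnO: 9.058% × 500.0 = 45.29 g
Mass-balance tally per oxide working from each reported weight, on the stated basis (summed amounts equal target values net of answer rounding effects):
  MgO: 145.9·0.2156 + 4.630·0.9851 + 327.7·0.3176 = 140.1 g (target 140.1 g)
  ZrO2: 63.00·0.6723 = 42.35 g (target 42.36 g)
  CaO: 145.9·0.3030 = 44.21 g (target 44.22 g)
  SiO2: 63.00·0.3267 + 327.7·0.6331 = 228.0 g (target 228.0 g)
  ZnO: 45.38·0.9980 = 45.29 g (target 45.29 g)
Auditing the glass mass value: the batch minus its LOI: 500.0 g (summing oxide targets gives 500.0 g; the stated basis being 500.0 g — deltas are rounding alone).
Adding the batch up: Σ batch = 586.6 g; Σ batch·LOI gives LOI loss = 86.61 g; glass ÷ batch gives a yield of 85.23%.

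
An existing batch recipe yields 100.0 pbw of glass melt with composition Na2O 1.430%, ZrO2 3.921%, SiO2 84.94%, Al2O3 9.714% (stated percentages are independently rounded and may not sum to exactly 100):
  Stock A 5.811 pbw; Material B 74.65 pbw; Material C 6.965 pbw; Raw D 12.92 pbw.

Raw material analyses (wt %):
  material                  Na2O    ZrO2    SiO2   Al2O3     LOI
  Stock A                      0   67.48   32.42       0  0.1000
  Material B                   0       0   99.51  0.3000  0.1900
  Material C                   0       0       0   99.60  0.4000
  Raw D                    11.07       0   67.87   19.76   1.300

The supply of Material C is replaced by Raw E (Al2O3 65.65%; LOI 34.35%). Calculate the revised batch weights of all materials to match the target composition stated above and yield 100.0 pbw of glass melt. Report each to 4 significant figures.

The intermediate values are printed rounded off to 4 significant figures in the working — the whole derivation keeps exact precision through the solve — each reported number takes exactly one rounding — the derived quantities, including net glass mass, ignition loss, yield, the four compositions, totals, are rebuilt using the weight values per 100.0 pbw of glass in full precision, exactly as printed in either problem or answer.
Oxide mass targets, per 100.0 pbw glass melt:
  Na2O: 1.430% × 100.0 = 1.430 pbw
  ZrO2: 3.921% × 100.0 = 3.921 pbw
  SiO2: 84.94% × 100.0 = 84.94 pbw
  Al2O3: 9.714% × 100.0 = 9.714 pbw
Checking each oxide sum using the reported weights, under the basis named above (each sum matches its target mass modulo rounding of the values):
  Na2O: 12.92·0.1107 = 1.430 pbw (target 1.430 pbw)
  ZrO2: 5.811·0.6748 = 3.921 pbw (target 3.921 pbw)
  SiO2: 5.811·0.3242 + 74.65·0.9951 + 12.92·0.6787 = 84.94 pbw (target 84.94 pbw)
  Al2O3: 74.65·0.003000 + 10.57·0.6565 + 12.92·0.1976 = 9.716 pbw (target 9.714 pbw)
Auditing the glass mass value: whole batch net of LOI = 100.0 pbw (the Σ of target masses is 100.0 pbw; versus the stated basis of 100.0 pbw — rounding explains the deltas).
Summing the batch: Σ batch = 104.0 pbw; LOI loss = Σ batch·LOI = 3.946 pbw; yield, glass over the total, = 96.20%.

Revised batch per 100.0 pbw glass melt:
  Stock A: 5.811 pbw
  Material B: 74.65 pbw
  Raw E: 10.57 pbw
  Raw D: 12.92 pbw
Total batch = 104.0 pbw; LOI loss = 3.946 pbw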